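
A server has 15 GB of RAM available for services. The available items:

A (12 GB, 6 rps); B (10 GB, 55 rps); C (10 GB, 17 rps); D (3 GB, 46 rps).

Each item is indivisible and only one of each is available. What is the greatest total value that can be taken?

101 rps

This is a 0/1 knapsack; check combinations near the capacity.
- B+D: memory 10+3=13, value 55+46=101
- C+D: memory 10+3=13, value 17+46=63
- B: memory 10, value 55
- A+D: memory 12+3=15, value 6+46=52
- D: memory 3, value 46
Best: 101 rps.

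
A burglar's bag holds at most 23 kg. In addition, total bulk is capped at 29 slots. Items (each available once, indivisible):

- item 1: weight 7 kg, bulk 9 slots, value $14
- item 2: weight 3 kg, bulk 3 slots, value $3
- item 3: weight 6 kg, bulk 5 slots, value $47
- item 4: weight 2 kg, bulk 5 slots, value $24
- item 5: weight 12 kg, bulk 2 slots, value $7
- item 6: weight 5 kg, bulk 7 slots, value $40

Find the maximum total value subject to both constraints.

$128

Feasible sets respecting both limits:
- item 1+item 2+item 3+item 4+item 6: weight 23, bulk 29, value 128
- item 1+item 3+item 4+item 6: weight 20, bulk 26, value 125
- item 2+item 3+item 4+item 6: weight 16, bulk 20, value 114
Best: $128.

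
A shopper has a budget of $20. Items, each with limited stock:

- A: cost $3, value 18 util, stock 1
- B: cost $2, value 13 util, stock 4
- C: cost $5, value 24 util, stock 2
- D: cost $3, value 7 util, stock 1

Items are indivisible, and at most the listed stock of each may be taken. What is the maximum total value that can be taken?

105 util

Best selections within cost 20 and stock limits:
- 1×A + 3×B + 2×C: cost 19, value 105
- 1×A + 4×B + 1×C + 1×D: cost 19, value 101
Best: 105 util.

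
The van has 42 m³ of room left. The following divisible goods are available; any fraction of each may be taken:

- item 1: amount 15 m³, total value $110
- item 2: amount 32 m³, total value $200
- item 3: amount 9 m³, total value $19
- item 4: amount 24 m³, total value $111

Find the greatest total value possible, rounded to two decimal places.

Take in order of value per unit:
- item 1 (110/15 per unit): all 15 → value 110, running total 110.00
- item 2 (200/32 per unit): 27 of 32 → value 27×200/32 = 168.7500, running total 278.75
Total 278.75.

278.75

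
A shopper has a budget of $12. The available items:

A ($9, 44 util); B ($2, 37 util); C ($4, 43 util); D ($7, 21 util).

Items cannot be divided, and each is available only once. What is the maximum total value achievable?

81 util

This is a 0/1 knapsack; check combinations near the capacity.
- A+B: cost 9+2=11, value 44+37=81
- B+C: cost 2+4=6, value 37+43=80
- C+D: cost 4+7=11, value 43+21=64
- B+D: cost 2+7=9, value 37+21=58
- A: cost 9, value 44
Best: 81 util.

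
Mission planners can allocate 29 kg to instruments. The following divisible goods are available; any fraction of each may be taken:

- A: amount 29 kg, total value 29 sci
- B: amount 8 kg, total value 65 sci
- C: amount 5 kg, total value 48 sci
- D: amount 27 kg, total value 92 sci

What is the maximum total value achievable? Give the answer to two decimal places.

167.52

Take in order of value per unit:
- C (48/5 per unit): all 5 → value 48, running total 48.00
- B (65/8 per unit): all 8 → value 65, running total 113.00
- D (92/27 per unit): 16 of 27 → value 16×92/27 = 54.5185, running total 167.52
Total 167.52.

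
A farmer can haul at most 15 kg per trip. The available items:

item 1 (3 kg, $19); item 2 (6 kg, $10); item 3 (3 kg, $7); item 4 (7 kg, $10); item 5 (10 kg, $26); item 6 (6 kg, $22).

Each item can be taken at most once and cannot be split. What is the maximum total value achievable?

$51

Check high-value combinations within 15 kg:
- item 1+item 2+item 6: weight 3+6+6=15, value 19+10+22=51
- item 1+item 3+item 6: weight 3+3+6=12, value 19+7+22=48
- item 1+item 5: weight 3+10=13, value 19+26=45
Best: $51.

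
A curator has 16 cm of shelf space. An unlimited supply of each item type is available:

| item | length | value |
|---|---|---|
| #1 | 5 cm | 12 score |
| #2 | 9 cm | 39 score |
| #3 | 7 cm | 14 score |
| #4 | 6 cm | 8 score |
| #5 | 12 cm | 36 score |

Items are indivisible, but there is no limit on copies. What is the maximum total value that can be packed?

Best value-per-unit is #2 at 39/9; filling with it alone gives 1×39 = 39.
Optimal mix: 1×#2 + 1×#3 → length 16, value 53.

53 score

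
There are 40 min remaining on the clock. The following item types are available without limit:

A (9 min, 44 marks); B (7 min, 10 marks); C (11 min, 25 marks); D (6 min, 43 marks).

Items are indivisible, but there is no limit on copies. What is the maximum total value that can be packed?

Best value-per-unit is D at 43/6; filling with it alone gives 6×43 = 258.
Optimal mix: 1×A + 5×D → time 39, value 259.

259 marks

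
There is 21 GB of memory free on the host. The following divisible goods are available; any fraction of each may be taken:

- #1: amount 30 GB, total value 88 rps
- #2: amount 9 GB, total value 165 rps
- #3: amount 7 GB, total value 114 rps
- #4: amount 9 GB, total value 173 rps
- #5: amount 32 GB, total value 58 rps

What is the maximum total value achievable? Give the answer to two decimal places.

Take in order of value per unit:
- #4 (173/9 per unit): all 9 → value 173, running total 173.00
- #2 (165/9 per unit): all 9 → value 165, running total 338.00
- #3 (114/7 per unit): 3 of 7 → value 3×114/7 = 48.8571, running total 386.86
Total 386.86.

386.86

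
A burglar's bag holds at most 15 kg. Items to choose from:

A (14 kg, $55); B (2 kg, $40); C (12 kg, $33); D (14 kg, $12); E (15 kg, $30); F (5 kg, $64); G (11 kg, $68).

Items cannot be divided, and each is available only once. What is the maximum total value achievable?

This is a 0/1 knapsack; check combinations near the capacity.
- B+G: weight 2+11=13, value 40+68=108
- B+F: weight 2+5=7, value 40+64=104
- B+C: weight 2+12=14, value 40+33=73
- G: weight 11, value 68
- F: weight 5, value 64
Best: $108.

$108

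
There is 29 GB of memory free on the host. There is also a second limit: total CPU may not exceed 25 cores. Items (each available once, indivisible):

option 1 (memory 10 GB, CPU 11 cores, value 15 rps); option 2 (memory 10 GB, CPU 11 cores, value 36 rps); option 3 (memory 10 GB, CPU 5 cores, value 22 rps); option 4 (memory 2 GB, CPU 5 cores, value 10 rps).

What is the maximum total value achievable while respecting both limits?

68 rps

Feasible sets respecting both limits:
- option 2+option 3+option 4: memory 22, CPU 21, value 68
- option 2+option 3: memory 20, CPU 16, value 58
- option 1+option 2: memory 20, CPU 22, value 51
- option 1+option 3+option 4: memory 22, CPU 21, value 47
Best: 68 rps.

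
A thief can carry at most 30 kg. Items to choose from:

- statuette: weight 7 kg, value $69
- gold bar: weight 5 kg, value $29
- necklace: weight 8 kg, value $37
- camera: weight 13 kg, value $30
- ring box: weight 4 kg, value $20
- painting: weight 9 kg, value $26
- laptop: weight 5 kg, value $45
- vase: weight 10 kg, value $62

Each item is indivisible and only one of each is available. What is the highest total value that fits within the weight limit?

$213

Check high-value combinations within 30 kg:
- statuette+necklace+laptop+vase: weight 7+8+5+10=30, value 69+37+45+62=213
- statuette+gold bar+laptop+vase: weight 7+5+5+10=27, value 69+29+45+62=205
- statuette+gold bar+necklace+ring box+laptop: weight 7+5+8+4+5=29, value 69+29+37+20+45=200
- statuette+gold bar+necklace+vase: weight 7+5+8+10=30, value 69+29+37+62=197
Best: $213.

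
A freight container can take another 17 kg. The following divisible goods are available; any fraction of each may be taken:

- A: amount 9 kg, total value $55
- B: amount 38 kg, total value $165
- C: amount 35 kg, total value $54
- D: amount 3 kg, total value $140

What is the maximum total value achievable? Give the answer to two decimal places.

Take in order of value per unit:
- D (140/3 per unit): all 3 → value 140, running total 140.00
- A (55/9 per unit): all 9 → value 55, running total 195.00
- B (165/38 per unit): 5 of 38 → value 5×165/38 = 21.7105, running total 216.71
Total 216.71.

216.71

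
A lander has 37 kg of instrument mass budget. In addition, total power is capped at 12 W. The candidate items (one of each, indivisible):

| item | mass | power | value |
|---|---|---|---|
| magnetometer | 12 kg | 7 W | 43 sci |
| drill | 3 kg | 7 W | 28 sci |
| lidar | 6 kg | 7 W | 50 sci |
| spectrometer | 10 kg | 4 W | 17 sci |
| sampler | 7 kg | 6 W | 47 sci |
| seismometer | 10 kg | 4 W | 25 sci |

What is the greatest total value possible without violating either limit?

75 sci

Feasible sets respecting both limits:
- lidar+seismometer: mass 16, power 11, value 75
- sampler+seismometer: mass 17, power 10, value 72
- magnetometer+seismometer: mass 22, power 11, value 68
- lidar+spectrometer: mass 16, power 11, value 67
Best: 75 sci.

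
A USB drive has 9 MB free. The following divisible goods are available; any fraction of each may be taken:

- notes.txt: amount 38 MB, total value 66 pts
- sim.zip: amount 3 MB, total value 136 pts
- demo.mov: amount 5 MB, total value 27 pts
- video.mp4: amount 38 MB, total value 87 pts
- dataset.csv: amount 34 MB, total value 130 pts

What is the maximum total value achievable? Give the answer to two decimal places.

166.82

Take in order of value per unit:
- sim.zip (136/3 per unit): all 3 → value 136, running total 136.00
- demo.mov (27/5 per unit): all 5 → value 27, running total 163.00
- dataset.csv (130/34 per unit): 1 of 34 → value 1×130/34 = 3.8235, running total 166.82
Total 166.82.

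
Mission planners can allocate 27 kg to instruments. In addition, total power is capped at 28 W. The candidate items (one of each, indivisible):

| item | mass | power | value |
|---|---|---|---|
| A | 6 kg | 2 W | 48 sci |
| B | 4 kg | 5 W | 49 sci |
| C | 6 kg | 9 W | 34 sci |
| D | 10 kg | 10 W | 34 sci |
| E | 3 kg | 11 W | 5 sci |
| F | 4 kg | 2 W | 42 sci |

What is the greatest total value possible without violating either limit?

173 sci

Feasible sets respecting both limits:
- A+B+C+F: mass 20, power 18, value 173
- A+B+D+F: mass 24, power 19, value 173
- A+B+C+D: mass 26, power 26, value 165
Best: 173 sci.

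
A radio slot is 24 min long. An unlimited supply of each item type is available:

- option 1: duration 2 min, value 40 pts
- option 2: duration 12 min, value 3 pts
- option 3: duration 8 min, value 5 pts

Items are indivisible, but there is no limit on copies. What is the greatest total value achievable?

Best value-per-unit is option 1 at 40/2, and filling with it alone uses duration 12×2=24. No mix of the others beats 12×40 = 480.

480 pts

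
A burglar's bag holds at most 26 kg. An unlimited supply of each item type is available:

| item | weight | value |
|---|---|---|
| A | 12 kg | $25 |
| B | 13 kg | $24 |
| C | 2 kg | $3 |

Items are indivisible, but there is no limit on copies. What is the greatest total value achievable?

$53

Best value-per-unit is A at 25/12; filling with it alone gives 2×25 = 50.
Optimal mix: 2×A + 1×C → weight 26, value 53.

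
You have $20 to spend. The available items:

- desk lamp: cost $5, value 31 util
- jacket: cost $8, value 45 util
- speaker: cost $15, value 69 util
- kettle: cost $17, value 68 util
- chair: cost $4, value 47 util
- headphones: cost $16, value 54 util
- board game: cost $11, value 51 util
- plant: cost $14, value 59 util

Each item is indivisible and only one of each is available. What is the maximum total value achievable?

This is a 0/1 knapsack; check combinations near the capacity.
- desk lamp+chair+board game: cost 5+4+11=20, value 31+47+51=129
- desk lamp+jacket+chair: cost 5+8+4=17, value 31+45+47=123
- speaker+chair: cost 15+4=19, value 69+47=116
Best: 129 util.

129 util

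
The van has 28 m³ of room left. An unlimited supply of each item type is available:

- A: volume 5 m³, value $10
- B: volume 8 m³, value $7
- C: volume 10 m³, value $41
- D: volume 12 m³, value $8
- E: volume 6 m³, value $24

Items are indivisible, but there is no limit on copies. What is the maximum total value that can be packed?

$113

Best value-per-unit is C at 41/10; filling with it alone gives 2×41 = 82.
Optimal mix: 1×C + 3×E → volume 28, value 113.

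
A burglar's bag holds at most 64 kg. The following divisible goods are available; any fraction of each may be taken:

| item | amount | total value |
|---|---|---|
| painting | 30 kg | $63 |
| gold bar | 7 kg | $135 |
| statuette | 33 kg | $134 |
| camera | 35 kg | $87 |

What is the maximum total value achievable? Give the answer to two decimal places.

328.66

Take in order of value per unit:
- gold bar (135/7 per unit): all 7 → value 135, running total 135.00
- statuette (134/33 per unit): all 33 → value 134, running total 269.00
- camera (87/35 per unit): 24 of 35 → value 24×87/35 = 59.6571, running total 328.66
Total 328.66.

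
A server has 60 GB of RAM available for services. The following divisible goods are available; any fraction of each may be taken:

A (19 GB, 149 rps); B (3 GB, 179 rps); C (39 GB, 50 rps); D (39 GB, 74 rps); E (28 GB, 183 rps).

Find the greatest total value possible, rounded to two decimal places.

Take in order of value per unit:
- B (179/3 per unit): all 3 → value 179, running total 179.00
- A (149/19 per unit): all 19 → value 149, running total 328.00
- E (183/28 per unit): all 28 → value 183, running total 511.00
- D (74/39 per unit): 10 of 39 → value 10×74/39 = 18.9744, running total 529.97
Total 529.97.

529.97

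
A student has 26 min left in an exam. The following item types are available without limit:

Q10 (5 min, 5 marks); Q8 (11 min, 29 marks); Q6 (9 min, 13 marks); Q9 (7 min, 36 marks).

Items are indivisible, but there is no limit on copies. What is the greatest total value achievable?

Best value-per-unit is Q9 at 36/7; filling with it alone gives 3×36 = 108.
Optimal mix: 1×Q10 + 3×Q9 → time 26, value 113.

113 marks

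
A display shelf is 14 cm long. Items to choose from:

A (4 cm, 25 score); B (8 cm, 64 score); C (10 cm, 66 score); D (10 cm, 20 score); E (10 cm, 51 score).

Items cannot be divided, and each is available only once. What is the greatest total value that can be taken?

Check high-value combinations within 14 cm:
- A+C: length 4+10=14, value 25+66=91
- A+B: length 4+8=12, value 25+64=89
- A+E: length 4+10=14, value 25+51=76
- C: length 10, value 66
Best: 91 score.

91 score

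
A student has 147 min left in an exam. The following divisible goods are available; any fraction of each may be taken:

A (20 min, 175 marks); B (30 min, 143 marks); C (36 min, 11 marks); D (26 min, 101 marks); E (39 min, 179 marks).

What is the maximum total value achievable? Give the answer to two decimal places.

Take in order of value per unit:
- A (175/20 per unit): all 20 → value 175, running total 175.00
- B (143/30 per unit): all 30 → value 143, running total 318.00
- E (179/39 per unit): all 39 → value 179, running total 497.00
- D (101/26 per unit): all 26 → value 101, running total 598.00
- C (11/36 per unit): 32 of 36 → value 32×11/36 = 9.7778, running total 607.78
Total 607.78.

607.78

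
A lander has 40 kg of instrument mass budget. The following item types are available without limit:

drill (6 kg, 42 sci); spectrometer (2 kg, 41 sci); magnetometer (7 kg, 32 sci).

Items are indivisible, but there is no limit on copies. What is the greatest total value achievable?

Best value-per-unit is spectrometer at 41/2, and filling with it alone uses mass 20×2=40. No mix of the others beats 20×41 = 820.

820 sci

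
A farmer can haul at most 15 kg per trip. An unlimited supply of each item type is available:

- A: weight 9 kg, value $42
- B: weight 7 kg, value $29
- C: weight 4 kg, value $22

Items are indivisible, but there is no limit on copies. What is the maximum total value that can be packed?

Best value-per-unit is C at 22/4; filling with it alone gives 3×22 = 66.
Optimal mix: 1×B + 2×C → weight 15, value 73.

$73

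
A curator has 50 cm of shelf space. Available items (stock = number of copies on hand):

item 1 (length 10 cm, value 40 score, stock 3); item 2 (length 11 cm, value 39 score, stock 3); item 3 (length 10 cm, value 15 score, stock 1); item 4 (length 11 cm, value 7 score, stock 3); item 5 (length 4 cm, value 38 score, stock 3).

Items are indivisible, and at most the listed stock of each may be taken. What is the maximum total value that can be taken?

235 score

Top feasible selections:
- 3×item 1 + 1×item 2 + 2×item 5: length 49, value 235
- 3×item 1 + 3×item 5: length 42, value 234
- 2×item 1 + 2×item 2 + 2×item 5: length 50, value 234
Best: 235 score.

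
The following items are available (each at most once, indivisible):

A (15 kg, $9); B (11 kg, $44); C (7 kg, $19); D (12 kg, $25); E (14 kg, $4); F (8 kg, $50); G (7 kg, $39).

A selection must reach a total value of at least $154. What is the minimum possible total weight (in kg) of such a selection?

38

Subsets with value ≥ 154, sorted by total weight:
- B+D+F+G: weight 38, value 158
- B+C+D+F+G: weight 45, value 177
- B+C+E+F+G: weight 47, value 156
- A+B+C+F+G: weight 48, value 161
Minimum weight: 38 kg.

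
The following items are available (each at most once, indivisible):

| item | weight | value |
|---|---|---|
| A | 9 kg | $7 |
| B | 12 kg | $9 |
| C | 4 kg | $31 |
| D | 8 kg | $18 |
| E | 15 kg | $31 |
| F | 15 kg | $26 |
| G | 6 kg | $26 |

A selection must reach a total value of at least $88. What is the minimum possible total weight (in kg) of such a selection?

Subsets with value ≥ 88, sorted by total weight:
- C+E+G: weight 25, value 88
- C+D+E+G: weight 33, value 106
Minimum weight: 25 kg.

25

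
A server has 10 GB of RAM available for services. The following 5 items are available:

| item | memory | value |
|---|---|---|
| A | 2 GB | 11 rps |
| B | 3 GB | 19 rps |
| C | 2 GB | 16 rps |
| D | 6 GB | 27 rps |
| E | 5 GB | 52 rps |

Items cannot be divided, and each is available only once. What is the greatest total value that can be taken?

87 rps

This is a 0/1 knapsack; check combinations near the capacity.
- B+C+E: memory 3+2+5=10, value 19+16+52=87
- A+B+E: memory 2+3+5=10, value 11+19+52=82
- A+C+E: memory 2+2+5=9, value 11+16+52=79
- B+E: memory 3+5=8, value 19+52=71
Best: 87 rps.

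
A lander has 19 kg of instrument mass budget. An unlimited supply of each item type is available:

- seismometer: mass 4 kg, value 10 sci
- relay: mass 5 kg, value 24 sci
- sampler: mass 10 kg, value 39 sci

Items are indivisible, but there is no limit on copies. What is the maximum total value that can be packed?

82 sci

Best value-per-unit is relay at 24/5; filling with it alone gives 3×24 = 72.
Optimal mix: 1×seismometer + 3×relay → mass 19, value 82.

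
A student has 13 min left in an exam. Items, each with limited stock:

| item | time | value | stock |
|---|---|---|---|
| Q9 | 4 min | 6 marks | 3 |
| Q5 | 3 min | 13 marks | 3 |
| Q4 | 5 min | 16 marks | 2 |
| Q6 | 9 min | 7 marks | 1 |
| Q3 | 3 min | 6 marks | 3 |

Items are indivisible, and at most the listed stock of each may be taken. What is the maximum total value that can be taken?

45 marks

Top feasible selections:
- 3×Q5 + 1×Q3: time 12, value 45
- 1×Q5 + 2×Q4: time 13, value 45
- 1×Q9 + 3×Q5: time 13, value 45
- 2×Q5 + 1×Q4: time 11, value 42
Best: 45 marks.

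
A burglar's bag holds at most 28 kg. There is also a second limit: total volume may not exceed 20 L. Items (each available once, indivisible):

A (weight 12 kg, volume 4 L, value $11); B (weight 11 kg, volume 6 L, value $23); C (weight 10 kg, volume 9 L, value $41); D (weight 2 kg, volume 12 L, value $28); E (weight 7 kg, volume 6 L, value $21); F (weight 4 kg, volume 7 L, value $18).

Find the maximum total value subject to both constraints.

$70

Feasible sets respecting both limits:
- A+C+F: weight 26, volume 20, value 70
- B+C: weight 21, volume 15, value 64
- C+E: weight 17, volume 15, value 62
Best: $70.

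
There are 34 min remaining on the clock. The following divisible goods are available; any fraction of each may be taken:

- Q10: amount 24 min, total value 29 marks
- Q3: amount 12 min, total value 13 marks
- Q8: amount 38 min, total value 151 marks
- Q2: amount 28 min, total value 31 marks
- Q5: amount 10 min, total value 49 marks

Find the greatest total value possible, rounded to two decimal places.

Take in order of value per unit:
- Q5 (49/10 per unit): all 10 → value 49, running total 49.00
- Q8 (151/38 per unit): 24 of 38 → value 24×151/38 = 95.3684, running total 144.37
Total 144.37.

144.37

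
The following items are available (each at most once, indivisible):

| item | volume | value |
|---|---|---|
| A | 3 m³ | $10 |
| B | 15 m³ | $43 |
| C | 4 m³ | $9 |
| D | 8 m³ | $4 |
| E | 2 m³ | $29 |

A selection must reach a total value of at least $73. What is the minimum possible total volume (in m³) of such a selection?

20

Subsets with value ≥ 73, sorted by total volume:
- A+B+E: volume 20, value 82
- B+C+E: volume 21, value 81
- A+B+C+E: volume 24, value 91
- B+D+E: volume 25, value 76
Minimum volume: 20 m³.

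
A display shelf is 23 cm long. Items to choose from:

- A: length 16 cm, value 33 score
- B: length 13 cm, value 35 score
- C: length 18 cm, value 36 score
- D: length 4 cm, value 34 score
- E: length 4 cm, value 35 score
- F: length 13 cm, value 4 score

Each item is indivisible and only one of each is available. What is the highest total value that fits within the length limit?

Check high-value combinations within 23 cm:
- B+D+E: length 13+4+4=21, value 35+34+35=104
- D+E+F: length 4+4+13=21, value 34+35+4=73
- C+E: length 18+4=22, value 36+35=71
- B+E: length 13+4=17, value 35+35=70
Best: 104 score.

104 score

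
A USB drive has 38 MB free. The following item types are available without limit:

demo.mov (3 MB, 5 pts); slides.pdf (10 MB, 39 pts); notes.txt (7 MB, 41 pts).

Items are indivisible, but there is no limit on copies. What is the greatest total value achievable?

210 pts

Best value-per-unit is notes.txt at 41/7; filling with it alone gives 5×41 = 205.
Optimal mix: 1×demo.mov + 5×notes.txt → size 38, value 210.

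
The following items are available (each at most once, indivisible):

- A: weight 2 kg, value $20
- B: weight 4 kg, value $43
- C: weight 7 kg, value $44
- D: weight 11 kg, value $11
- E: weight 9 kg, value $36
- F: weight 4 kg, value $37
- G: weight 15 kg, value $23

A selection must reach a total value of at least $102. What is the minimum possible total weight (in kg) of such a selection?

Subsets with value ≥ 102, sorted by total weight:
- A+B+C: weight 13, value 107
- B+C+F: weight 15, value 124
- A+B+C+F: weight 17, value 144
- B+E+F: weight 17, value 116
Minimum weight: 13 kg.

13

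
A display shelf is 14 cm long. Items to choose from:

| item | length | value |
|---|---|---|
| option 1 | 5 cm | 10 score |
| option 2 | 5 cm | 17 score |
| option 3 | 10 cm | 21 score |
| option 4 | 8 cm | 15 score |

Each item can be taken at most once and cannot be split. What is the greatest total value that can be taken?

Check high-value combinations within 14 cm:
- option 2+option 4: length 5+8=13, value 17+15=32
- option 1+option 2: length 5+5=10, value 10+17=27
- option 1+option 4: length 5+8=13, value 10+15=25
- option 3: length 10, value 21
- option 2: length 5, value 17
Best: 32 score.

32 score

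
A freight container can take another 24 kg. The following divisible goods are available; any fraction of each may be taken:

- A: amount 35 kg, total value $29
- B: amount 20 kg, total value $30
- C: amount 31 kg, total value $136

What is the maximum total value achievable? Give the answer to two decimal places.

Take in order of value per unit:
- C (136/31 per unit): 24 of 31 → value 24×136/31 = 105.2903, running total 105.29
Total 105.29.

105.29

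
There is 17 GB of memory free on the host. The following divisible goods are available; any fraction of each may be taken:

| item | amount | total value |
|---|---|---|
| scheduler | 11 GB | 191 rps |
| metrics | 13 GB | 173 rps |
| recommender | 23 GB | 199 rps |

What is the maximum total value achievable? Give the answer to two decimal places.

270.85

Take in order of value per unit:
- scheduler (191/11 per unit): all 11 → value 191, running total 191.00
- metrics (173/13 per unit): 6 of 13 → value 6×173/13 = 79.8462, running total 270.85
Total 270.85.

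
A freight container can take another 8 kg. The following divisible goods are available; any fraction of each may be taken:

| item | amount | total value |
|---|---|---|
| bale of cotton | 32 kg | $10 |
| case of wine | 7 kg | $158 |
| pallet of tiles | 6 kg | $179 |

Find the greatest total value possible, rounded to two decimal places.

Take in order of value per unit:
- pallet of tiles (179/6 per unit): all 6 → value 179, running total 179.00
- case of wine (158/7 per unit): 2 of 7 → value 2×158/7 = 45.1429, running total 224.14
Total 224.14.

224.14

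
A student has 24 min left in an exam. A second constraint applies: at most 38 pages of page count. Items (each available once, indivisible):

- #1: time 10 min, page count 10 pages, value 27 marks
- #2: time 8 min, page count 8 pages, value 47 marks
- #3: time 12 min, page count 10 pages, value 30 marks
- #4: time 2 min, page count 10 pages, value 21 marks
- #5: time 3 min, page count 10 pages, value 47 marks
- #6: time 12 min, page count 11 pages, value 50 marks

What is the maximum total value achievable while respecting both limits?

Feasible sets respecting both limits:
- #2+#5+#6: time 23, page count 29, value 144
- #1+#2+#4+#5: time 23, page count 38, value 142
- #2+#3+#5: time 23, page count 28, value 124
Best: 144 marks.

144 marks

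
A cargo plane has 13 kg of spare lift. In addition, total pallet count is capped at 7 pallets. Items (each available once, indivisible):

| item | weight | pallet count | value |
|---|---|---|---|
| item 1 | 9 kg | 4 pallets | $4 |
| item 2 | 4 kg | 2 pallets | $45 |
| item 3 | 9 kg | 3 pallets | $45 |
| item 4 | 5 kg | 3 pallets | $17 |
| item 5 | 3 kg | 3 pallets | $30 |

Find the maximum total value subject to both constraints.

$90

Feasible sets respecting both limits:
- item 2+item 3: weight 13, pallet count 5, value 90
- item 2+item 5: weight 7, pallet count 5, value 75
- item 3+item 5: weight 12, pallet count 6, value 75
Best: $90.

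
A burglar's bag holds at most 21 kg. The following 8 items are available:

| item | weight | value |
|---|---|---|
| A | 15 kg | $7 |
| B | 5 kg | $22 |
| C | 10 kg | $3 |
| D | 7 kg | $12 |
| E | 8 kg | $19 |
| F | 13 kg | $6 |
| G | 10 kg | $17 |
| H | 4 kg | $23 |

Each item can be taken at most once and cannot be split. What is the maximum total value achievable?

Check high-value combinations within 21 kg:
- B+E+H: weight 5+8+4=17, value 22+19+23=64
- B+G+H: weight 5+10+4=19, value 22+17+23=62
- B+D+H: weight 5+7+4=16, value 22+12+23=57
Best: $64.

$64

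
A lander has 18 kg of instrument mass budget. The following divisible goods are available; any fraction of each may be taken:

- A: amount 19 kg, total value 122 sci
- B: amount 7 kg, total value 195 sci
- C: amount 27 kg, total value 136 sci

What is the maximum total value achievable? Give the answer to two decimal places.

Take in order of value per unit:
- B (195/7 per unit): all 7 → value 195, running total 195.00
- A (122/19 per unit): 11 of 19 → value 11×122/19 = 70.6316, running total 265.63
Total 265.63.

265.63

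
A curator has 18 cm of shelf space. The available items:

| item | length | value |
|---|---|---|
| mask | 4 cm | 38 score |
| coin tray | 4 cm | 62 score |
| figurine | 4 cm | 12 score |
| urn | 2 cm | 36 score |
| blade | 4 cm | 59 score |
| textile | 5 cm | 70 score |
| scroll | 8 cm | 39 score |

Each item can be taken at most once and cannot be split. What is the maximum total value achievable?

229 score

Check high-value combinations within 18 cm:
- mask+coin tray+blade+textile: length 4+4+4+5=17, value 38+62+59+70=229
- coin tray+urn+blade+textile: length 4+2+4+5=15, value 62+36+59+70=227
- mask+coin tray+figurine+urn+blade: length 4+4+4+2+4=18, value 38+62+12+36+59=207
Best: 229 score.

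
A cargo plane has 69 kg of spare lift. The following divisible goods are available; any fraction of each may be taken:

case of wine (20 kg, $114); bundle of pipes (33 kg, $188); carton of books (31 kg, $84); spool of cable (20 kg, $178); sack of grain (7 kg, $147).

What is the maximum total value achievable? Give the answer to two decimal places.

Take in order of value per unit:
- sack of grain (147/7 per unit): all 7 → value 147, running total 147.00
- spool of cable (178/20 per unit): all 20 → value 178, running total 325.00
- case of wine (114/20 per unit): all 20 → value 114, running total 439.00
- bundle of pipes (188/33 per unit): 22 of 33 → value 22×188/33 = 125.3333, running total 564.33
Total 564.33.

564.33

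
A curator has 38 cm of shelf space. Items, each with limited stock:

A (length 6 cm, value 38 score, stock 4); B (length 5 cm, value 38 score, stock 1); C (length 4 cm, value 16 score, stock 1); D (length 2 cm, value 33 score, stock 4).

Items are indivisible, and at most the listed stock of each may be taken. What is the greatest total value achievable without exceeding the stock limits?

322 score

Best selections within length 38 and stock limits:
- 4×A + 1×B + 4×D: length 37, value 322
- 3×A + 1×B + 1×C + 4×D: length 35, value 300
Best: 322 score.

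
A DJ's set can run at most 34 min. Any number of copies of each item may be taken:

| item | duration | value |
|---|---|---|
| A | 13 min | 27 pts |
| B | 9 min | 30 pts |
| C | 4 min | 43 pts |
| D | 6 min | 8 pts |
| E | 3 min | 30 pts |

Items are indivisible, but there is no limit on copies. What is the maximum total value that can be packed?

Best value-per-unit is C at 43/4; filling with it alone gives 8×43 = 344.
Optimal mix: 7×C + 2×E → duration 34, value 361.

361 pts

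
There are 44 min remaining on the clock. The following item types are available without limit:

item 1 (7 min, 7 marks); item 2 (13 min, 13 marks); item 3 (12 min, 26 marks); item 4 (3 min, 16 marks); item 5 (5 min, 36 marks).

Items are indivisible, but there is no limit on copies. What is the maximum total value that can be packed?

Best value-per-unit is item 5 at 36/5; filling with it alone gives 8×36 = 288.
Optimal mix: 1×item 4 + 8×item 5 → time 43, value 304.

304 marks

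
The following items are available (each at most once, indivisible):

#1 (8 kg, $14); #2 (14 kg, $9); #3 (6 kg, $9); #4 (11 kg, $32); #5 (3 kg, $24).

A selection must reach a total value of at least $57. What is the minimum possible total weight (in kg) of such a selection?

20

Subsets with value ≥ 57, sorted by total weight:
- #3+#4+#5: weight 20, value 65
- #1+#4+#5: weight 22, value 70
- #1+#3+#4+#5: weight 28, value 79
- #2+#4+#5: weight 28, value 65
Minimum weight: 20 kg.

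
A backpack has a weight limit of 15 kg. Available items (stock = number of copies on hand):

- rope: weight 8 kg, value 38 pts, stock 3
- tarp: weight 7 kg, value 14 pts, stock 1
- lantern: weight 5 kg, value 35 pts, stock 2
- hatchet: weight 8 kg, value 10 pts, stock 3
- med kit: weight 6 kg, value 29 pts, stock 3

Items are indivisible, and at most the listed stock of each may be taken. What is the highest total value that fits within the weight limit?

73 pts

Best selections within weight 15 and stock limits:
- 1×rope + 1×lantern: weight 13, value 73
- 2×lantern: weight 10, value 70
- 1×rope + 1×med kit: weight 14, value 67
Best: 73 pts.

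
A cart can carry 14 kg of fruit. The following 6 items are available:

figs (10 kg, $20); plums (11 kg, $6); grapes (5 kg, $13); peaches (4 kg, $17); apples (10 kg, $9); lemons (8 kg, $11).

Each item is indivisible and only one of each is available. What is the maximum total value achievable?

$37

Check high-value combinations within 14 kg:
- figs+peaches: weight 10+4=14, value 20+17=37
- grapes+peaches: weight 5+4=9, value 13+17=30
- peaches+lemons: weight 4+8=12, value 17+11=28
- peaches+apples: weight 4+10=14, value 17+9=26
Best: $37.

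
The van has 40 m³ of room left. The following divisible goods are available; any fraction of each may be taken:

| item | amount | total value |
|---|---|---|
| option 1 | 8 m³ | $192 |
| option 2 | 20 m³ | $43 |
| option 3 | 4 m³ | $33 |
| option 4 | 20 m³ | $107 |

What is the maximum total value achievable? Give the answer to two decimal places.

349.20

Take in order of value per unit:
- option 1 (192/8 per unit): all 8 → value 192, running total 192.00
- option 3 (33/4 per unit): all 4 → value 33, running total 225.00
- option 4 (107/20 per unit): all 20 → value 107, running total 332.00
- option 2 (43/20 per unit): 8 of 20 → value 8×43/20 = 17.2000, running total 349.20
Total 349.20.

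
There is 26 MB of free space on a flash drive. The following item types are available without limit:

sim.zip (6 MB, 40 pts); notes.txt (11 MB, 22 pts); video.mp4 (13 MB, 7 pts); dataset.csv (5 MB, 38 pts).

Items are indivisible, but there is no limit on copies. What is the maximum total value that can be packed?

192 pts

Best value-per-unit is dataset.csv at 38/5; filling with it alone gives 5×38 = 190.
Optimal mix: 1×sim.zip + 4×dataset.csv → size 26, value 192.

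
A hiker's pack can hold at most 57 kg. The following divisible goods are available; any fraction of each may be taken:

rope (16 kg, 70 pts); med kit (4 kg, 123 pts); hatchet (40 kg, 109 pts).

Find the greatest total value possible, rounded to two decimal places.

293.83

Take in order of value per unit:
- med kit (123/4 per unit): all 4 → value 123, running total 123.00
- rope (70/16 per unit): all 16 → value 70, running total 193.00
- hatchet (109/40 per unit): 37 of 40 → value 37×109/40 = 100.8250, running total 293.83
Total 293.83.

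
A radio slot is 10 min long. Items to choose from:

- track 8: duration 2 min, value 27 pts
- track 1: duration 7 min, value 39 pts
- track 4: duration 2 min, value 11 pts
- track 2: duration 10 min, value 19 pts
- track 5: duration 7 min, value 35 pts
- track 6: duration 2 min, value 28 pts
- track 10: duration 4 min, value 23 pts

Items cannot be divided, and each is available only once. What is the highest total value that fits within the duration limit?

89 pts

Check high-value combinations within 10 min:
- track 8+track 4+track 6+track 10: duration 2+2+2+4=10, value 27+11+28+23=89
- track 8+track 6+track 10: duration 2+2+4=8, value 27+28+23=78
- track 1+track 6: duration 7+2=9, value 39+28=67
- track 8+track 4+track 6: duration 2+2+2=6, value 27+11+28=66
- track 8+track 1: duration 2+7=9, value 27+39=66
Best: 89 pts.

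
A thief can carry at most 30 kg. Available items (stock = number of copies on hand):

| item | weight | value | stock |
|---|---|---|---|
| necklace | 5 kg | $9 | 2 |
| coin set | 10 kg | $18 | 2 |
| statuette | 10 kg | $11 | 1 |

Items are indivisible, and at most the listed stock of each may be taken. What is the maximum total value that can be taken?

$54

Top feasible selections:
- 2×necklace + 2×coin set: weight 30, value 54
- 2×coin set + 1×statuette: weight 30, value 47
- 2×necklace + 1×coin set + 1×statuette: weight 30, value 47
- 1×necklace + 2×coin set: weight 25, value 45
Best: $54.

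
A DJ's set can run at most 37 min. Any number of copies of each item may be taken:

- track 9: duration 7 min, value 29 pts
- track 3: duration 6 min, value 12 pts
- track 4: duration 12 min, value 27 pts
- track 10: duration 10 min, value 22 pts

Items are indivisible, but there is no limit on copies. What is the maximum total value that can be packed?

Best value-per-unit is track 9 at 29/7, and filling with it alone uses duration 5×7=35. No mix of the others beats 5×29 = 145.

145 pts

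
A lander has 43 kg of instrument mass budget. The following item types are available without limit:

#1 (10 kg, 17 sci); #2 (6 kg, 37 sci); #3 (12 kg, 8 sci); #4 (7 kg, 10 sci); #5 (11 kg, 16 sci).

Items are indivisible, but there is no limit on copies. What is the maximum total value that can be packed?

259 sci

Best value-per-unit is #2 at 37/6, and filling with it alone uses mass 7×6=42. No mix of the others beats 7×37 = 259.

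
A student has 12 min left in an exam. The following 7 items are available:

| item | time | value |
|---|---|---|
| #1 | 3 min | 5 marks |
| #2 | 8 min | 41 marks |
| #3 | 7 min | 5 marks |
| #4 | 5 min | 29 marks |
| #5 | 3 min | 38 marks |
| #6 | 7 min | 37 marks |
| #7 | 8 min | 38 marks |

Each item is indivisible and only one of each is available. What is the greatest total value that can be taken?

This is a 0/1 knapsack; check combinations near the capacity.
- #2+#5: time 8+3=11, value 41+38=79
- #5+#7: time 3+8=11, value 38+38=76
- #5+#6: time 3+7=10, value 38+37=75
Best: 79 marks.

79 marks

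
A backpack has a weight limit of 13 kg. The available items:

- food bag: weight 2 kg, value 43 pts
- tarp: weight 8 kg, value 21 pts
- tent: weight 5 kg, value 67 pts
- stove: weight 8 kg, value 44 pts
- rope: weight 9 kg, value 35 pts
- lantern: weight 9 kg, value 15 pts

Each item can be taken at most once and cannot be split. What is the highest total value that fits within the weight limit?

111 pts

This is a 0/1 knapsack; check combinations near the capacity.
- tent+stove: weight 5+8=13, value 67+44=111
- food bag+tent: weight 2+5=7, value 43+67=110
- tarp+tent: weight 8+5=13, value 21+67=88
Best: 111 pts.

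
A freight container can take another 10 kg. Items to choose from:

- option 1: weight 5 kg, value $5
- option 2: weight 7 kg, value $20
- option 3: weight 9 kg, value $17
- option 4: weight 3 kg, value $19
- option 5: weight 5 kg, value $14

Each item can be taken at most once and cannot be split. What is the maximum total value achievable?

Check high-value combinations within 10 kg:
- option 2+option 4: weight 7+3=10, value 20+19=39
- option 4+option 5: weight 3+5=8, value 19+14=33
- option 1+option 4: weight 5+3=8, value 5+19=24
Best: $39.

$39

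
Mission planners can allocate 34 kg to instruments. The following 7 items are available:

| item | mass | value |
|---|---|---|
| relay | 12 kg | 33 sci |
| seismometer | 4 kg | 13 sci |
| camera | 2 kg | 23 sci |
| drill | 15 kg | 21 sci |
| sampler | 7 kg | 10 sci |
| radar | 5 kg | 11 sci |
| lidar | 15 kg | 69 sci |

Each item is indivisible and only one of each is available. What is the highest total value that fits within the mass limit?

Check high-value combinations within 34 kg:
- relay+seismometer+camera+lidar: mass 12+4+2+15=33, value 33+13+23+69=138
- relay+camera+radar+lidar: mass 12+2+5+15=34, value 33+23+11+69=136
- seismometer+camera+sampler+radar+lidar: mass 4+2+7+5+15=33, value 13+23+10+11+69=126
Best: 138 sci.

138 sci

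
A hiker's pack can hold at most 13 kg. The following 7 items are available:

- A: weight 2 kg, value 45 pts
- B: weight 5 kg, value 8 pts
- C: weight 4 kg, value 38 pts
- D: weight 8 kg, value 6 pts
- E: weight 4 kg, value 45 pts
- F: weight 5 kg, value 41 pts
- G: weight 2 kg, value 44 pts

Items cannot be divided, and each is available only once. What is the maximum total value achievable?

175 pts

Check high-value combinations within 13 kg:
- A+E+F+G: weight 2+4+5+2=13, value 45+45+41+44=175
- A+C+E+G: weight 2+4+4+2=12, value 45+38+45+44=172
- A+C+F+G: weight 2+4+5+2=13, value 45+38+41+44=168
Best: 175 pts.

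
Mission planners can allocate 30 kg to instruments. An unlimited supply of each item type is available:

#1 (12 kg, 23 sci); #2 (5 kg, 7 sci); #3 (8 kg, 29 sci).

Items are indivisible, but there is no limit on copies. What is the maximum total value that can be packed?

94 sci

Best value-per-unit is #3 at 29/8; filling with it alone gives 3×29 = 87.
Optimal mix: 1×#2 + 3×#3 → mass 29, value 94.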